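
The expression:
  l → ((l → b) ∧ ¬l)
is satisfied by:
  {l: False}


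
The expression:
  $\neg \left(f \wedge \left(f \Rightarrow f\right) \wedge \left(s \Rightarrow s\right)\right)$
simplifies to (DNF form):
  $\neg f$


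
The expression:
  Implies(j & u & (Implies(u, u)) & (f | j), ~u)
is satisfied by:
  {u: False, j: False}
  {j: True, u: False}
  {u: True, j: False}


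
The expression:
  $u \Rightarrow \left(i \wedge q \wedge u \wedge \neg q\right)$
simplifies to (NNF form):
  $\neg u$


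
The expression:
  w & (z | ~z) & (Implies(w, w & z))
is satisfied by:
  {z: True, w: True}


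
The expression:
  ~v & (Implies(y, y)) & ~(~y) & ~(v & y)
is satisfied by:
  {y: True, v: False}


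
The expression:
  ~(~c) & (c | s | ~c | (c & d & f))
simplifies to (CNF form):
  c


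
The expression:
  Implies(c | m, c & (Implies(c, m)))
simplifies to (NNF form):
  (c & m) | (~c & ~m)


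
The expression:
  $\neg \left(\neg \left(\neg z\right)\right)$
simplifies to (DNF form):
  $\neg z$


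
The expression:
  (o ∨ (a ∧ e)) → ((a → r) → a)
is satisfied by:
  {a: True, o: False}
  {o: False, a: False}
  {o: True, a: True}


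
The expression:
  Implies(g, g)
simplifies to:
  True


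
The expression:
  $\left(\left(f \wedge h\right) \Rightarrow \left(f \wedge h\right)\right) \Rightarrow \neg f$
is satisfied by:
  {f: False}


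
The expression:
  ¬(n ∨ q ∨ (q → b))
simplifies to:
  False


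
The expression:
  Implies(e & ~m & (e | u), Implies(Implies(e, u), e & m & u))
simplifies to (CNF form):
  m | ~e | ~u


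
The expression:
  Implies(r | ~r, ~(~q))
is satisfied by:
  {q: True}


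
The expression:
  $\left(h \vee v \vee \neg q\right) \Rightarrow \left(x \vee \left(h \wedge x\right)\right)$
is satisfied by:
  {x: True, q: True, v: False, h: False}
  {x: True, q: False, v: False, h: False}
  {x: True, h: True, q: True, v: False}
  {x: True, h: True, q: False, v: False}
  {x: True, v: True, q: True, h: False}
  {x: True, v: True, q: False, h: False}
  {x: True, v: True, h: True, q: True}
  {x: True, v: True, h: True, q: False}
  {q: True, x: False, v: False, h: False}


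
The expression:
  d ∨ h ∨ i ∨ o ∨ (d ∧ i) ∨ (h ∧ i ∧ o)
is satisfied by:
  {i: True, d: True, o: True, h: True}
  {i: True, d: True, o: True, h: False}
  {i: True, d: True, h: True, o: False}
  {i: True, d: True, h: False, o: False}
  {i: True, o: True, h: True, d: False}
  {i: True, o: True, h: False, d: False}
  {i: True, o: False, h: True, d: False}
  {i: True, o: False, h: False, d: False}
  {d: True, o: True, h: True, i: False}
  {d: True, o: True, h: False, i: False}
  {d: True, h: True, o: False, i: False}
  {d: True, h: False, o: False, i: False}
  {o: True, h: True, d: False, i: False}
  {o: True, d: False, h: False, i: False}
  {h: True, d: False, o: False, i: False}


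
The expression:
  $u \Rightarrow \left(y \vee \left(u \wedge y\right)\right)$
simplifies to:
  $y \vee \neg u$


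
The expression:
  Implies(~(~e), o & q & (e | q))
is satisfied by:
  {q: True, o: True, e: False}
  {q: True, o: False, e: False}
  {o: True, q: False, e: False}
  {q: False, o: False, e: False}
  {q: True, e: True, o: True}


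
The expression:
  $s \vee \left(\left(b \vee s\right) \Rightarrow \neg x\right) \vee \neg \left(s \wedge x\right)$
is always true.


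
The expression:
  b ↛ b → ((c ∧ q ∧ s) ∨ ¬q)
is always true.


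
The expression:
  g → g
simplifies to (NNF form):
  True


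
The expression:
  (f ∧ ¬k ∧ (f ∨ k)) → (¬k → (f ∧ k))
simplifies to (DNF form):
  k ∨ ¬f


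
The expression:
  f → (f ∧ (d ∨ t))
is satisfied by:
  {d: True, t: True, f: False}
  {d: True, t: False, f: False}
  {t: True, d: False, f: False}
  {d: False, t: False, f: False}
  {f: True, d: True, t: True}
  {f: True, d: True, t: False}
  {f: True, t: True, d: False}


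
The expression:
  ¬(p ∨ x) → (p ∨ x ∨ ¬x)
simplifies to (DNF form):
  True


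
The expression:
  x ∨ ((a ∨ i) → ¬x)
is always true.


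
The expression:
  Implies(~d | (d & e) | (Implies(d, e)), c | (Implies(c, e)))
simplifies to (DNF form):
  True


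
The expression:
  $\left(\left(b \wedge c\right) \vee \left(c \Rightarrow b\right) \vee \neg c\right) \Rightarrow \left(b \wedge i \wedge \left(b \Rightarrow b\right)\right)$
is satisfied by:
  {i: True, c: True, b: False}
  {c: True, b: False, i: False}
  {i: True, c: True, b: True}
  {i: True, b: True, c: False}


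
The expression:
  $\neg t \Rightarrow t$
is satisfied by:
  {t: True}


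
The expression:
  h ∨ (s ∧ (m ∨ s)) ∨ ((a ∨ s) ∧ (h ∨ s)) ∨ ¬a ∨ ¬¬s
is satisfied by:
  {s: True, h: True, a: False}
  {s: True, h: False, a: False}
  {h: True, s: False, a: False}
  {s: False, h: False, a: False}
  {s: True, a: True, h: True}
  {s: True, a: True, h: False}
  {a: True, h: True, s: False}


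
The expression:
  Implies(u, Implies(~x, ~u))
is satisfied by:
  {x: True, u: False}
  {u: False, x: False}
  {u: True, x: True}


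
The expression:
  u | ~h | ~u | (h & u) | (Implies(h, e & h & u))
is always true.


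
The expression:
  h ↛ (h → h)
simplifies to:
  False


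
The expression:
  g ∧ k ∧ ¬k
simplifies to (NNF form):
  False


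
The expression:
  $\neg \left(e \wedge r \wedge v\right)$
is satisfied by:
  {v: False, e: False, r: False}
  {r: True, v: False, e: False}
  {e: True, v: False, r: False}
  {r: True, e: True, v: False}
  {v: True, r: False, e: False}
  {r: True, v: True, e: False}
  {e: True, v: True, r: False}


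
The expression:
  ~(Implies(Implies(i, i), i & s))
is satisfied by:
  {s: False, i: False}
  {i: True, s: False}
  {s: True, i: False}


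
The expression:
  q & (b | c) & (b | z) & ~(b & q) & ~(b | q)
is never true.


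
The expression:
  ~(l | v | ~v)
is never true.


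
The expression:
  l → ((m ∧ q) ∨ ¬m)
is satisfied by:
  {q: True, l: False, m: False}
  {l: False, m: False, q: False}
  {q: True, m: True, l: False}
  {m: True, l: False, q: False}
  {q: True, l: True, m: False}
  {l: True, q: False, m: False}
  {q: True, m: True, l: True}


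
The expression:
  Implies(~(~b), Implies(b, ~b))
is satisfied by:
  {b: False}


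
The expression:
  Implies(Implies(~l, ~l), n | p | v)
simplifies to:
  n | p | v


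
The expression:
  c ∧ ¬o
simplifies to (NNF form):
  c ∧ ¬o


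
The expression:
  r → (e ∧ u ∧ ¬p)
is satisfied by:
  {u: True, e: True, p: False, r: False}
  {u: True, e: False, p: False, r: False}
  {e: True, u: False, p: False, r: False}
  {u: False, e: False, p: False, r: False}
  {u: True, p: True, e: True, r: False}
  {u: True, p: True, e: False, r: False}
  {p: True, e: True, u: False, r: False}
  {p: True, e: False, u: False, r: False}
  {r: True, u: True, p: False, e: True}


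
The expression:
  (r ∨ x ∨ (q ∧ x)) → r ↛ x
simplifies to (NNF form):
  ¬x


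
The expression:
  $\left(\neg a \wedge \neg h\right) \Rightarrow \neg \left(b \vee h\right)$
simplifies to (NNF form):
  $a \vee h \vee \neg b$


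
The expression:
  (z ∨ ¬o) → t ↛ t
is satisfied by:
  {o: True, z: False}


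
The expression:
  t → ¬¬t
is always true.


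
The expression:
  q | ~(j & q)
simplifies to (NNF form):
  True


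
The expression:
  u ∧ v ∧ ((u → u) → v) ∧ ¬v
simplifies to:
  False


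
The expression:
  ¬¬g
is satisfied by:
  {g: True}


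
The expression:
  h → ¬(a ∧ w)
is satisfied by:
  {w: False, a: False, h: False}
  {h: True, w: False, a: False}
  {a: True, w: False, h: False}
  {h: True, a: True, w: False}
  {w: True, h: False, a: False}
  {h: True, w: True, a: False}
  {a: True, w: True, h: False}


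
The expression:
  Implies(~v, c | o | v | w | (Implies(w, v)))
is always true.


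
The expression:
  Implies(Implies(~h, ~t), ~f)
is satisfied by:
  {t: True, h: False, f: False}
  {h: False, f: False, t: False}
  {t: True, h: True, f: False}
  {h: True, t: False, f: False}
  {f: True, t: True, h: False}


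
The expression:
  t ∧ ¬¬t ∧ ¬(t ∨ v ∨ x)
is never true.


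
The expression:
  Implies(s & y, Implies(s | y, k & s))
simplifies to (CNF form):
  k | ~s | ~y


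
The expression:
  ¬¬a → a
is always true.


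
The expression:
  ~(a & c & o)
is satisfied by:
  {c: False, o: False, a: False}
  {a: True, c: False, o: False}
  {o: True, c: False, a: False}
  {a: True, o: True, c: False}
  {c: True, a: False, o: False}
  {a: True, c: True, o: False}
  {o: True, c: True, a: False}


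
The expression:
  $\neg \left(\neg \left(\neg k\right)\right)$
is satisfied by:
  {k: False}


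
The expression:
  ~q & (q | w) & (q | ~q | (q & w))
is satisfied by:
  {w: True, q: False}


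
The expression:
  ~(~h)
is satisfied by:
  {h: True}


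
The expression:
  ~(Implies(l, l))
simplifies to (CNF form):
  False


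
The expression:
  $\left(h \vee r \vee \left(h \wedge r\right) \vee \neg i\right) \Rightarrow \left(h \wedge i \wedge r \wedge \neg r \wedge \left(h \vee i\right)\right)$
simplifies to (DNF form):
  $i \wedge \neg h \wedge \neg r$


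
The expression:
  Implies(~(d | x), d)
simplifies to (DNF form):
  d | x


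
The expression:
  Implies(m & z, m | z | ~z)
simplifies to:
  True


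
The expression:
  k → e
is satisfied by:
  {e: True, k: False}
  {k: False, e: False}
  {k: True, e: True}


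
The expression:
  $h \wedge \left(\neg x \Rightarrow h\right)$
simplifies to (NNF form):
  $h$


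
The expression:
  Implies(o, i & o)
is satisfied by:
  {i: True, o: False}
  {o: False, i: False}
  {o: True, i: True}


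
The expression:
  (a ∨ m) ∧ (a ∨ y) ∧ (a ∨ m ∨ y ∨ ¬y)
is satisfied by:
  {a: True, m: True, y: True}
  {a: True, m: True, y: False}
  {a: True, y: True, m: False}
  {a: True, y: False, m: False}
  {m: True, y: True, a: False}


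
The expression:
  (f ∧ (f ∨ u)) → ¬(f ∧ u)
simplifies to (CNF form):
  ¬f ∨ ¬u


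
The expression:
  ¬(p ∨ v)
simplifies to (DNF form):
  ¬p ∧ ¬v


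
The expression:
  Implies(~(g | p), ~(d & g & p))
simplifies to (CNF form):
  True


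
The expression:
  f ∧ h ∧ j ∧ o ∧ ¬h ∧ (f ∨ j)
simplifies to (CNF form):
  False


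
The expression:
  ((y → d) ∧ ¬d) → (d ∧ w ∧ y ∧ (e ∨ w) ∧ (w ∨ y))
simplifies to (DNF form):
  d ∨ y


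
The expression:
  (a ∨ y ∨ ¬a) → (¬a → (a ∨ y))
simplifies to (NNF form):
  a ∨ y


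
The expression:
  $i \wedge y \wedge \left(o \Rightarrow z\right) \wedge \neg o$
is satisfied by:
  {i: True, y: True, o: False}


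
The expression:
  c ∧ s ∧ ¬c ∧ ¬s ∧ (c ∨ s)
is never true.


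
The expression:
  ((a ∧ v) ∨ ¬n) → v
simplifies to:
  n ∨ v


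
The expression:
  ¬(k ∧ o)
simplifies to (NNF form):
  ¬k ∨ ¬o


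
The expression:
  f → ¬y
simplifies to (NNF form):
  ¬f ∨ ¬y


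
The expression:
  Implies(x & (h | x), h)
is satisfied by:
  {h: True, x: False}
  {x: False, h: False}
  {x: True, h: True}


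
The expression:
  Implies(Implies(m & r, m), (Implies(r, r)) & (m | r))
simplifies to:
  m | r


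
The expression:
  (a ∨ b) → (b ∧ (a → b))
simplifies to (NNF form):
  b ∨ ¬a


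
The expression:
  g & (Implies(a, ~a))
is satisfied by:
  {g: True, a: False}


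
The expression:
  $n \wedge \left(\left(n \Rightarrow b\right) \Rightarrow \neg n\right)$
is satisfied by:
  {n: True, b: False}


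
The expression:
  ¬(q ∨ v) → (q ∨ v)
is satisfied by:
  {q: True, v: True}
  {q: True, v: False}
  {v: True, q: False}


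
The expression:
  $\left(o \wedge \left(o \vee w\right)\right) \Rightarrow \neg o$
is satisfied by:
  {o: False}


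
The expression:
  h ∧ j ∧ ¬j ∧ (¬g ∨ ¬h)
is never true.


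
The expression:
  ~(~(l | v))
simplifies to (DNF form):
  l | v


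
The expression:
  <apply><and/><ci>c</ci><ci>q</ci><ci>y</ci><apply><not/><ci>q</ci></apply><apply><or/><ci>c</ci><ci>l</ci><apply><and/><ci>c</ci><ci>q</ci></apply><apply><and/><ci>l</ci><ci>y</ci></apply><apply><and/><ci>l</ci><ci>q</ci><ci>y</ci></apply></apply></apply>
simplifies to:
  <false/>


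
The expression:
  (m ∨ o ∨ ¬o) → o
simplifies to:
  o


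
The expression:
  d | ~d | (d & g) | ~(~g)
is always true.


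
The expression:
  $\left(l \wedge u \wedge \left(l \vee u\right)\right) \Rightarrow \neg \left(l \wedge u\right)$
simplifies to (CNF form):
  $\neg l \vee \neg u$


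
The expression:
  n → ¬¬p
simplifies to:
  p ∨ ¬n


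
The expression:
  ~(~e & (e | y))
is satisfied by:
  {e: True, y: False}
  {y: False, e: False}
  {y: True, e: True}


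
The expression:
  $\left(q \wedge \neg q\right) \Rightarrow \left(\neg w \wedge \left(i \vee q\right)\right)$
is always true.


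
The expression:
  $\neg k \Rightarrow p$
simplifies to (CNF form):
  $k \vee p$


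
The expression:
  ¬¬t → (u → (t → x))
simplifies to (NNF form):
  x ∨ ¬t ∨ ¬u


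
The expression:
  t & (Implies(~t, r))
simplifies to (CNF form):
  t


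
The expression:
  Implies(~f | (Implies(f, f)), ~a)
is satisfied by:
  {a: False}


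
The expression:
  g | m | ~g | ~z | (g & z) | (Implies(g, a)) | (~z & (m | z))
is always true.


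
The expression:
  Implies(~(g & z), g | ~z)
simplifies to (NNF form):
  g | ~z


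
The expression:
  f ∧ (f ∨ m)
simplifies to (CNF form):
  f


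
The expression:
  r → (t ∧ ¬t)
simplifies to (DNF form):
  ¬r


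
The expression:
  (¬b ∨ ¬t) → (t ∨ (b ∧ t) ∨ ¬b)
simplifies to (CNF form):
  t ∨ ¬b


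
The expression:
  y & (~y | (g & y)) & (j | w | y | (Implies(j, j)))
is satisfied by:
  {g: True, y: True}


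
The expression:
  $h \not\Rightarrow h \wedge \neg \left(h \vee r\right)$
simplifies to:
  $\text{False}$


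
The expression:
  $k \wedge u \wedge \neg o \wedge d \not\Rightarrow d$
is never true.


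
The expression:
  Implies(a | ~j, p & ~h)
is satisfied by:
  {j: True, p: True, a: False, h: False}
  {j: True, p: False, a: False, h: False}
  {p: True, j: False, a: False, h: False}
  {h: True, j: True, p: True, a: False}
  {h: True, j: True, p: False, a: False}
  {j: True, a: True, p: True, h: False}
  {a: True, p: True, h: False, j: False}


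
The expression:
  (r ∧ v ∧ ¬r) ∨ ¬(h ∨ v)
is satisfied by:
  {v: False, h: False}


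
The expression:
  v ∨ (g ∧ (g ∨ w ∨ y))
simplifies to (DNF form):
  g ∨ v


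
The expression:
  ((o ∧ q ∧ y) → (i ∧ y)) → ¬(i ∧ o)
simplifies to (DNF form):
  ¬i ∨ ¬o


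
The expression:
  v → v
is always true.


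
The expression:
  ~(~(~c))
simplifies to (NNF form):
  ~c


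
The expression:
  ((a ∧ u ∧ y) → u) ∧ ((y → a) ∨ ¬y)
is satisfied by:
  {a: True, y: False}
  {y: False, a: False}
  {y: True, a: True}


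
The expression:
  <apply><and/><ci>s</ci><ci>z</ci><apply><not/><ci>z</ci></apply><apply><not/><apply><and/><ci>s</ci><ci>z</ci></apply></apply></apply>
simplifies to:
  <false/>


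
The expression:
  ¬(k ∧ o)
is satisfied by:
  {k: False, o: False}
  {o: True, k: False}
  {k: True, o: False}


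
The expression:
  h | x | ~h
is always true.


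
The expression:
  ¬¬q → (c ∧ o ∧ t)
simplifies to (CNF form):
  (c ∨ ¬q) ∧ (o ∨ ¬q) ∧ (t ∨ ¬q)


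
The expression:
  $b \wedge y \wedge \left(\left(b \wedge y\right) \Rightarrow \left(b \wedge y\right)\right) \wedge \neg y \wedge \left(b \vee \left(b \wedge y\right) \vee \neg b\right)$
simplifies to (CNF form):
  $\text{False}$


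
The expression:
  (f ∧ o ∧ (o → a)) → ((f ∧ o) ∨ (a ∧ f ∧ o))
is always true.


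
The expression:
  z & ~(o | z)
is never true.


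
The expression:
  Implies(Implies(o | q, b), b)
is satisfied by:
  {b: True, q: True, o: True}
  {b: True, q: True, o: False}
  {b: True, o: True, q: False}
  {b: True, o: False, q: False}
  {q: True, o: True, b: False}
  {q: True, o: False, b: False}
  {o: True, q: False, b: False}


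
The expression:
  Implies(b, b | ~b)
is always true.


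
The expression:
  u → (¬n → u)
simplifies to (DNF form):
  True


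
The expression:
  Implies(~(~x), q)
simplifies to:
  q | ~x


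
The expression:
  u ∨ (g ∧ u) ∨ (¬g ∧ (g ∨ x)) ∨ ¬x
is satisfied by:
  {u: True, g: False, x: False}
  {g: False, x: False, u: False}
  {x: True, u: True, g: False}
  {x: True, g: False, u: False}
  {u: True, g: True, x: False}
  {g: True, u: False, x: False}
  {x: True, g: True, u: True}


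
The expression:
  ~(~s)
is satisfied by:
  {s: True}


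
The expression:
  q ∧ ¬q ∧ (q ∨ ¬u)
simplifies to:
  False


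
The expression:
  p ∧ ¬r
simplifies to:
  p ∧ ¬r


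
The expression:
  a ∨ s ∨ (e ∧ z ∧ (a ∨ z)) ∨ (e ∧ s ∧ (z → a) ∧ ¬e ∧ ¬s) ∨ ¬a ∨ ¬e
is always true.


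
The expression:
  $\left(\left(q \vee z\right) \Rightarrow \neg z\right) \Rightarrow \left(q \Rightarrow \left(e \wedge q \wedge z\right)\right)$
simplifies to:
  $z \vee \neg q$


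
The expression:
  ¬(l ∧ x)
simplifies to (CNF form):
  ¬l ∨ ¬x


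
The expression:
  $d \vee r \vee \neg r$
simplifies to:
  $\text{True}$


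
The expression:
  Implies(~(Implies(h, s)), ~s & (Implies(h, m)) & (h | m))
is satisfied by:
  {m: True, s: True, h: False}
  {m: True, h: False, s: False}
  {s: True, h: False, m: False}
  {s: False, h: False, m: False}
  {m: True, s: True, h: True}
  {m: True, h: True, s: False}
  {s: True, h: True, m: False}


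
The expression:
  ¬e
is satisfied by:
  {e: False}


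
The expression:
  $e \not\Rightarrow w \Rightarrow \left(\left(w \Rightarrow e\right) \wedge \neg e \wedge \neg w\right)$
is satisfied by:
  {w: True, e: False}
  {e: False, w: False}
  {e: True, w: True}


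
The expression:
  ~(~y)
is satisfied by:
  {y: True}


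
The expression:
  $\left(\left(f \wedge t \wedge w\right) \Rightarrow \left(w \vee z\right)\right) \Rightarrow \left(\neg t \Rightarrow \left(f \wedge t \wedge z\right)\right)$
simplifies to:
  $t$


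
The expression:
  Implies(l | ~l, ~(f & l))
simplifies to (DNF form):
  ~f | ~l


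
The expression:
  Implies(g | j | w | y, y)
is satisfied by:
  {y: True, w: False, j: False, g: False}
  {y: True, g: True, w: False, j: False}
  {y: True, j: True, w: False, g: False}
  {y: True, g: True, j: True, w: False}
  {y: True, w: True, j: False, g: False}
  {y: True, g: True, w: True, j: False}
  {y: True, j: True, w: True, g: False}
  {y: True, g: True, j: True, w: True}
  {g: False, w: False, j: False, y: False}


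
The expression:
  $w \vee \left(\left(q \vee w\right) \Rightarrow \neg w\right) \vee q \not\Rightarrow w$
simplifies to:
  $\text{True}$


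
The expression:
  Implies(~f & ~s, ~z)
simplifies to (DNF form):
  f | s | ~z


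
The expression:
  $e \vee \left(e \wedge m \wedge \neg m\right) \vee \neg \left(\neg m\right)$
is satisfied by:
  {m: True, e: True}
  {m: True, e: False}
  {e: True, m: False}


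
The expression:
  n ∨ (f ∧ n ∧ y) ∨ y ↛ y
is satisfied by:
  {n: True}


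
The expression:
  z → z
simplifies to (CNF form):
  True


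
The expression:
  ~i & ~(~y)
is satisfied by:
  {y: True, i: False}


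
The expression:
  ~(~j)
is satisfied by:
  {j: True}


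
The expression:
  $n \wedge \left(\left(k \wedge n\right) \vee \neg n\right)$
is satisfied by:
  {n: True, k: True}


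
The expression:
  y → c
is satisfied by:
  {c: True, y: False}
  {y: False, c: False}
  {y: True, c: True}


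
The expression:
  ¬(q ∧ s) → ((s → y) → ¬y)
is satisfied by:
  {s: True, q: True, y: False}
  {s: True, q: False, y: False}
  {q: True, s: False, y: False}
  {s: False, q: False, y: False}
  {y: True, s: True, q: True}


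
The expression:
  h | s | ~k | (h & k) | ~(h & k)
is always true.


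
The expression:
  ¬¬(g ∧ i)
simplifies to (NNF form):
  g ∧ i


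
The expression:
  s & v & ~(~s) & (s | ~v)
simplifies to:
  s & v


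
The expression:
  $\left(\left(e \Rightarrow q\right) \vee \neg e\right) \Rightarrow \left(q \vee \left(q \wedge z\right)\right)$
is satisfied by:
  {q: True, e: True}
  {q: True, e: False}
  {e: True, q: False}


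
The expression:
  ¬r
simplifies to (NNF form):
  ¬r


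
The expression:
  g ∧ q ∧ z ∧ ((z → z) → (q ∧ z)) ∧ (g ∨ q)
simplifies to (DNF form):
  g ∧ q ∧ z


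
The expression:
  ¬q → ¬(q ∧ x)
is always true.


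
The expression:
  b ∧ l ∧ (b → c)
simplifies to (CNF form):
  b ∧ c ∧ l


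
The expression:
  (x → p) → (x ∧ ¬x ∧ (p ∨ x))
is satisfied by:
  {x: True, p: False}


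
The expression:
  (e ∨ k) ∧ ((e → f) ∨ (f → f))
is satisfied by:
  {k: True, e: True}
  {k: True, e: False}
  {e: True, k: False}


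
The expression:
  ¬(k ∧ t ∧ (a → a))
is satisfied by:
  {k: False, t: False}
  {t: True, k: False}
  {k: True, t: False}


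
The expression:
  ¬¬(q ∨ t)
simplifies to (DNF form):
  q ∨ t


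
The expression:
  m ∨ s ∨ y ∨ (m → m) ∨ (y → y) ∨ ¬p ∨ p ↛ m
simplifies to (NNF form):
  True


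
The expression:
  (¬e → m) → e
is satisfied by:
  {e: True, m: False}
  {m: False, e: False}
  {m: True, e: True}


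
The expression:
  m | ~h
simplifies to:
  m | ~h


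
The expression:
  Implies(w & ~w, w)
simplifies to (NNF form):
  True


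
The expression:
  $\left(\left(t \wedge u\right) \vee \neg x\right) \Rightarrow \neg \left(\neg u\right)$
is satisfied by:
  {x: True, u: True}
  {x: True, u: False}
  {u: True, x: False}


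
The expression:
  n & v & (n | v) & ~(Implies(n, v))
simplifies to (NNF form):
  False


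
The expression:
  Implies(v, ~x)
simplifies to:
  ~v | ~x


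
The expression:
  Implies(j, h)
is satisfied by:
  {h: True, j: False}
  {j: False, h: False}
  {j: True, h: True}


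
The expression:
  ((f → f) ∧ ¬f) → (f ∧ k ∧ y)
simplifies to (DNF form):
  f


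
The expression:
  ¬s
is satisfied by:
  {s: False}


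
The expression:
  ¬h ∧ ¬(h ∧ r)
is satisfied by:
  {h: False}


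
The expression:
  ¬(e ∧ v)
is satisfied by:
  {v: False, e: False}
  {e: True, v: False}
  {v: True, e: False}


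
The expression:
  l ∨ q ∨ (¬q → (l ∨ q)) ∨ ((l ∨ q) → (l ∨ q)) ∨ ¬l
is always true.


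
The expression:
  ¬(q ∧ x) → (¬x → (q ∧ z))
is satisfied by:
  {x: True, z: True, q: True}
  {x: True, z: True, q: False}
  {x: True, q: True, z: False}
  {x: True, q: False, z: False}
  {z: True, q: True, x: False}


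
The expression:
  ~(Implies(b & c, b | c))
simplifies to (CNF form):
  False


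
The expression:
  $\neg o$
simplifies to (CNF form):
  $\neg o$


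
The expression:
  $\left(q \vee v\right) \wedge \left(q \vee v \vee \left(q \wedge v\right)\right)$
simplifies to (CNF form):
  $q \vee v$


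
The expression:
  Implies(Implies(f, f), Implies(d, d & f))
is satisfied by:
  {f: True, d: False}
  {d: False, f: False}
  {d: True, f: True}


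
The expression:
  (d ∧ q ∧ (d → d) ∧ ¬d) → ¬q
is always true.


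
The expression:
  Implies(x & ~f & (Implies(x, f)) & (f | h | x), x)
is always true.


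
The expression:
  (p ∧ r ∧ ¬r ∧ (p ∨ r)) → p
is always true.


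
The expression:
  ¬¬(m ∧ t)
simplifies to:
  m ∧ t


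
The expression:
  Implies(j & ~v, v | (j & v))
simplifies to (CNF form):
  v | ~j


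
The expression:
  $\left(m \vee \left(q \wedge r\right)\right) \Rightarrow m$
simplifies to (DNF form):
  $m \vee \neg q \vee \neg r$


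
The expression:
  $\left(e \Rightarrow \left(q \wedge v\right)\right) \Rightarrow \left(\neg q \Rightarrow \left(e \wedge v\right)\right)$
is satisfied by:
  {q: True, e: True}
  {q: True, e: False}
  {e: True, q: False}


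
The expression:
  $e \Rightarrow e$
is always true.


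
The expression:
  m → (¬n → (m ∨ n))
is always true.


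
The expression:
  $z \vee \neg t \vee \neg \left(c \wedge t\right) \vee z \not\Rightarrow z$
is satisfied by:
  {z: True, c: False, t: False}
  {c: False, t: False, z: False}
  {z: True, t: True, c: False}
  {t: True, c: False, z: False}
  {z: True, c: True, t: False}
  {c: True, z: False, t: False}
  {z: True, t: True, c: True}


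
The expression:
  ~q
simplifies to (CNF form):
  ~q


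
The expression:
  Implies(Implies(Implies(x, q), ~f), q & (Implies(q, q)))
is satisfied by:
  {q: True, f: True, x: False}
  {q: True, f: False, x: False}
  {x: True, q: True, f: True}
  {x: True, q: True, f: False}
  {f: True, x: False, q: False}


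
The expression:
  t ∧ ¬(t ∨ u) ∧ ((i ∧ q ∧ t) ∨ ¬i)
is never true.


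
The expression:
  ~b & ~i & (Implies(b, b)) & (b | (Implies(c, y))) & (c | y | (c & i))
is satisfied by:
  {y: True, i: False, b: False}


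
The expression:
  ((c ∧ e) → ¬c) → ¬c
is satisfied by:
  {e: True, c: False}
  {c: False, e: False}
  {c: True, e: True}


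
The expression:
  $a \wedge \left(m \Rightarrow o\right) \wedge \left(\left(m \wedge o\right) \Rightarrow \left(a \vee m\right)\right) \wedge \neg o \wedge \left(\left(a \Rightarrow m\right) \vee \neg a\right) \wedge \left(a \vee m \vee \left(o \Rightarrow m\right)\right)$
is never true.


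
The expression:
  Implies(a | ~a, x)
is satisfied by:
  {x: True}


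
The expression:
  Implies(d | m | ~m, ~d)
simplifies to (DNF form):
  ~d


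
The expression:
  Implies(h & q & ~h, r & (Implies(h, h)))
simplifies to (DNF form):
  True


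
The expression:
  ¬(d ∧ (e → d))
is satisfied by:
  {d: False}


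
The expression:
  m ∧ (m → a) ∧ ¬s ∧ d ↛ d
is never true.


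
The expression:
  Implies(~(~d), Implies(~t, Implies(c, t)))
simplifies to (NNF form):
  t | ~c | ~d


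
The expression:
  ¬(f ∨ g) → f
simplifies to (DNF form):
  f ∨ g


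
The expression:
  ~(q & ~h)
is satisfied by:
  {h: True, q: False}
  {q: False, h: False}
  {q: True, h: True}


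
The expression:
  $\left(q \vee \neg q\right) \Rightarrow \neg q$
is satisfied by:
  {q: False}


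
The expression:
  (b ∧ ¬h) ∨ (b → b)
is always true.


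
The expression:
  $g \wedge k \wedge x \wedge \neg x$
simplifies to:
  $\text{False}$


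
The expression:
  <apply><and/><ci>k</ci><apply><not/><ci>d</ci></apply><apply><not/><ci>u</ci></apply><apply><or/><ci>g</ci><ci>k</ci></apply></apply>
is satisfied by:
  {k: True, u: False, d: False}


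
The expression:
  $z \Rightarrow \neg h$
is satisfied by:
  {h: False, z: False}
  {z: True, h: False}
  {h: True, z: False}


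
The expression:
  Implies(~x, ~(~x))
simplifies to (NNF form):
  x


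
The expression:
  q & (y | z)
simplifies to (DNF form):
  (q & y) | (q & z)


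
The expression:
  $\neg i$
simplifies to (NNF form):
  $\neg i$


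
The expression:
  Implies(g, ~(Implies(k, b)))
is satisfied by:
  {k: True, b: False, g: False}
  {b: False, g: False, k: False}
  {k: True, b: True, g: False}
  {b: True, k: False, g: False}
  {g: True, k: True, b: False}


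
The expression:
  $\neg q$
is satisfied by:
  {q: False}


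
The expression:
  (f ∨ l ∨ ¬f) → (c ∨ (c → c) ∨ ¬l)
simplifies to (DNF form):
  True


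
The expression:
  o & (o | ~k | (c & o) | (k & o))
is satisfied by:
  {o: True}


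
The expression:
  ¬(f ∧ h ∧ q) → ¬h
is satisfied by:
  {f: True, q: True, h: False}
  {f: True, q: False, h: False}
  {q: True, f: False, h: False}
  {f: False, q: False, h: False}
  {h: True, f: True, q: True}


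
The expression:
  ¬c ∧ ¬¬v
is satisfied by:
  {v: True, c: False}


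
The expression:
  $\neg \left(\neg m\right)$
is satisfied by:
  {m: True}


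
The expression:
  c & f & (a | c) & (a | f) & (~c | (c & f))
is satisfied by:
  {c: True, f: True}


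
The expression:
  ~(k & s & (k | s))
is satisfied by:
  {s: False, k: False}
  {k: True, s: False}
  {s: True, k: False}


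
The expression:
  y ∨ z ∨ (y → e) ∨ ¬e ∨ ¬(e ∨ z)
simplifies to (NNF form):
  True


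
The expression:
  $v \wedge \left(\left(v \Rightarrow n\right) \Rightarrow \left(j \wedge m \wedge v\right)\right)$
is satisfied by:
  {m: True, j: True, v: True, n: False}
  {m: True, v: True, j: False, n: False}
  {j: True, v: True, m: False, n: False}
  {v: True, m: False, j: False, n: False}
  {n: True, m: True, j: True, v: True}


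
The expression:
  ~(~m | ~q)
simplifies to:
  m & q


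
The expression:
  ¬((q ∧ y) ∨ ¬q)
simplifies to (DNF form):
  q ∧ ¬y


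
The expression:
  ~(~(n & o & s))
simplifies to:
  n & o & s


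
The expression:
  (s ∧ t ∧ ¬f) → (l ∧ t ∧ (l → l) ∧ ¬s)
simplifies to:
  f ∨ ¬s ∨ ¬t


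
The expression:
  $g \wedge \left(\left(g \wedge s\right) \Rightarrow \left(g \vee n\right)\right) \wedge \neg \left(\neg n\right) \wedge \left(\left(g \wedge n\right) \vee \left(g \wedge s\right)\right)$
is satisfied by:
  {g: True, n: True}


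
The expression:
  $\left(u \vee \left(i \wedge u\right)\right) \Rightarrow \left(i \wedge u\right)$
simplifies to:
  $i \vee \neg u$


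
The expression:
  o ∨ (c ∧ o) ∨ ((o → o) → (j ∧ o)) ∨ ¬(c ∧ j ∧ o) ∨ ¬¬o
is always true.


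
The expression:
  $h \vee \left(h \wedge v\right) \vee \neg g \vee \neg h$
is always true.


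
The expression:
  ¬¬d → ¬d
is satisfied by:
  {d: False}


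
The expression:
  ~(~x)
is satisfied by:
  {x: True}


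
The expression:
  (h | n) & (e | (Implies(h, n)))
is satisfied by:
  {n: True, e: True, h: True}
  {n: True, e: True, h: False}
  {n: True, h: True, e: False}
  {n: True, h: False, e: False}
  {e: True, h: True, n: False}


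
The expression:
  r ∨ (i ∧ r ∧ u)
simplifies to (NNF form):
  r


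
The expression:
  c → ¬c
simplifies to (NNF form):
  ¬c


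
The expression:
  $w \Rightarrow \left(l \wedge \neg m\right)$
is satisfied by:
  {l: True, w: False, m: False}
  {l: False, w: False, m: False}
  {m: True, l: True, w: False}
  {m: True, l: False, w: False}
  {w: True, l: True, m: False}


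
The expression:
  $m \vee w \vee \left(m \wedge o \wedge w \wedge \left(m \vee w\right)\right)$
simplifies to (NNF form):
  $m \vee w$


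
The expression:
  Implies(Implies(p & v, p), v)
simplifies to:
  v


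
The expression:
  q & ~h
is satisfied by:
  {q: True, h: False}


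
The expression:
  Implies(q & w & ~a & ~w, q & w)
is always true.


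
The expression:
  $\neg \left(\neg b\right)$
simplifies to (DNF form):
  $b$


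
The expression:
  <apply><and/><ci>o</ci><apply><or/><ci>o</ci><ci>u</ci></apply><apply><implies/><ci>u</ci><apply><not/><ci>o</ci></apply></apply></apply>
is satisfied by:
  {o: True, u: False}


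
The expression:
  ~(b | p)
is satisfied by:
  {p: False, b: False}


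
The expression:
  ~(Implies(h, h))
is never true.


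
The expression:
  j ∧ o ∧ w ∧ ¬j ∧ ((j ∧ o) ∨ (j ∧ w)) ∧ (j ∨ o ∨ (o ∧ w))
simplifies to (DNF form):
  False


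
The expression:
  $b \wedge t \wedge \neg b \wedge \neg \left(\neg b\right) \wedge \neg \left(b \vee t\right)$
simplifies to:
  $\text{False}$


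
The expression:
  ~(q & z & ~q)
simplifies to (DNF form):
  True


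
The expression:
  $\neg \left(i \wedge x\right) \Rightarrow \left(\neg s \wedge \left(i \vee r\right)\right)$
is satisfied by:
  {i: True, r: True, x: True, s: False}
  {i: True, r: True, x: False, s: False}
  {i: True, x: True, s: False, r: False}
  {i: True, x: False, s: False, r: False}
  {r: True, x: True, s: False, i: False}
  {r: True, x: False, s: False, i: False}
  {i: True, s: True, x: True, r: True}
  {i: True, s: True, x: True, r: False}


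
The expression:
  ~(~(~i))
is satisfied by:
  {i: False}


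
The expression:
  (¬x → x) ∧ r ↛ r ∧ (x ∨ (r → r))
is never true.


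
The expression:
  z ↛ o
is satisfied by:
  {z: True, o: False}


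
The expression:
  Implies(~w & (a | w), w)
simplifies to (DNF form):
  w | ~a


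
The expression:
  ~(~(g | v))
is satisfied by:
  {v: True, g: True}
  {v: True, g: False}
  {g: True, v: False}


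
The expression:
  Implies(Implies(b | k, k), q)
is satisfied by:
  {q: True, b: True, k: False}
  {q: True, b: False, k: False}
  {q: True, k: True, b: True}
  {q: True, k: True, b: False}
  {b: True, k: False, q: False}


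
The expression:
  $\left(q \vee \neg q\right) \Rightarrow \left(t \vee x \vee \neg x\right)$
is always true.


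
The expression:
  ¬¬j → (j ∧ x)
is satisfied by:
  {x: True, j: False}
  {j: False, x: False}
  {j: True, x: True}


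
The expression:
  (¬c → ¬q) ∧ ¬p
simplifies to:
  ¬p ∧ (c ∨ ¬q)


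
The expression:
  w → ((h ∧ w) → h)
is always true.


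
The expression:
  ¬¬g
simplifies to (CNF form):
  g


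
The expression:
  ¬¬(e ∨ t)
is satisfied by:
  {t: True, e: True}
  {t: True, e: False}
  {e: True, t: False}


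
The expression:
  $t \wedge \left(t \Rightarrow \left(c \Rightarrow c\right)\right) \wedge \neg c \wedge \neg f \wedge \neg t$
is never true.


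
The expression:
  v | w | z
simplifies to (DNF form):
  v | w | z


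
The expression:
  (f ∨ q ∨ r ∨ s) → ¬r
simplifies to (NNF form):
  ¬r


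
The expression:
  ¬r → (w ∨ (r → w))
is always true.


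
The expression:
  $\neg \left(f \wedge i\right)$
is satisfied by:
  {i: False, f: False}
  {f: True, i: False}
  {i: True, f: False}


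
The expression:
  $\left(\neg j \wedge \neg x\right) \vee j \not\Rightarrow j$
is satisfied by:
  {x: False, j: False}


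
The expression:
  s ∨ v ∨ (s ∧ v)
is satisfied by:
  {v: True, s: True}
  {v: True, s: False}
  {s: True, v: False}


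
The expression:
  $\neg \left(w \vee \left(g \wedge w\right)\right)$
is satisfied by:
  {w: False}


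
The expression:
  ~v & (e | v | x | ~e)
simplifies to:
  ~v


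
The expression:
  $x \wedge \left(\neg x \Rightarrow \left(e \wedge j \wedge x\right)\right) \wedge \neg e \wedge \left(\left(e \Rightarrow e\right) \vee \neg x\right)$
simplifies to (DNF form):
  $x \wedge \neg e$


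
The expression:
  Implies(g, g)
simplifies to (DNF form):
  True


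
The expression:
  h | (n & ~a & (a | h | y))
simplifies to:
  h | (n & y & ~a)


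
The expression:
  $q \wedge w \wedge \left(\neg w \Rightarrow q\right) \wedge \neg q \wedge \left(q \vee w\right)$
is never true.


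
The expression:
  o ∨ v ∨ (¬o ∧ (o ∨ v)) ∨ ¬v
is always true.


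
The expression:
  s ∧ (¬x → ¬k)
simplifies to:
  s ∧ (x ∨ ¬k)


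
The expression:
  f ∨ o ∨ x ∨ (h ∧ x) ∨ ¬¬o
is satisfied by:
  {x: True, o: True, f: True}
  {x: True, o: True, f: False}
  {x: True, f: True, o: False}
  {x: True, f: False, o: False}
  {o: True, f: True, x: False}
  {o: True, f: False, x: False}
  {f: True, o: False, x: False}


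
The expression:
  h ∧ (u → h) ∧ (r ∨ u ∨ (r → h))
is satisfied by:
  {h: True}


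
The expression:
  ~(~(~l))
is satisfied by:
  {l: False}


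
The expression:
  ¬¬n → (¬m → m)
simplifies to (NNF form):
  m ∨ ¬n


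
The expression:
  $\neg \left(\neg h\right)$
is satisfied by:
  {h: True}


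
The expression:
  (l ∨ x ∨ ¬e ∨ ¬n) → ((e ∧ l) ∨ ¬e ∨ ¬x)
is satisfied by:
  {l: True, e: False, x: False}
  {e: False, x: False, l: False}
  {x: True, l: True, e: False}
  {x: True, e: False, l: False}
  {l: True, e: True, x: False}
  {e: True, l: False, x: False}
  {x: True, e: True, l: True}


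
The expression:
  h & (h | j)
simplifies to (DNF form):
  h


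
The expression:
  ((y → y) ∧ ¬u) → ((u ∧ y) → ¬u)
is always true.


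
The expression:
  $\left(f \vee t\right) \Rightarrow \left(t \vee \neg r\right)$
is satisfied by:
  {t: True, r: False, f: False}
  {t: False, r: False, f: False}
  {f: True, t: True, r: False}
  {f: True, t: False, r: False}
  {r: True, t: True, f: False}
  {r: True, t: False, f: False}
  {r: True, f: True, t: True}


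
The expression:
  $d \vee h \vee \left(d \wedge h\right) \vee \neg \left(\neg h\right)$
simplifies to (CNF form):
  $d \vee h$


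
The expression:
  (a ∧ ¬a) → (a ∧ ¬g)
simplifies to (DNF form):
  True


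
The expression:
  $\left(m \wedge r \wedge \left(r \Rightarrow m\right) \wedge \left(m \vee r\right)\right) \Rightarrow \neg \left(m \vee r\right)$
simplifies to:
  $\neg m \vee \neg r$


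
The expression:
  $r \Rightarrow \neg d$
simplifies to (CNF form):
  $\neg d \vee \neg r$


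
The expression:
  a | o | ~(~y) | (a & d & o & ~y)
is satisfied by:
  {a: True, y: True, o: True}
  {a: True, y: True, o: False}
  {a: True, o: True, y: False}
  {a: True, o: False, y: False}
  {y: True, o: True, a: False}
  {y: True, o: False, a: False}
  {o: True, y: False, a: False}


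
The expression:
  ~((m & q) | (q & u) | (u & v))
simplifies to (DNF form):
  (~m & ~u) | (~q & ~u) | (~q & ~v)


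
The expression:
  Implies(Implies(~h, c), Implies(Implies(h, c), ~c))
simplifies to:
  ~c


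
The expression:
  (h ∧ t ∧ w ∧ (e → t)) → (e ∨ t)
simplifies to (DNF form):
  True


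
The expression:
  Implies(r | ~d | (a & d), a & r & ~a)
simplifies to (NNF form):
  d & ~a & ~r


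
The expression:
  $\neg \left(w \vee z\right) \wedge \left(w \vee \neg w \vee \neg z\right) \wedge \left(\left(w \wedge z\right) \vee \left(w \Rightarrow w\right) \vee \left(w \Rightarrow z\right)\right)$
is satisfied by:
  {w: False, z: False}


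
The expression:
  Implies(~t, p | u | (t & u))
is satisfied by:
  {t: True, u: True, p: True}
  {t: True, u: True, p: False}
  {t: True, p: True, u: False}
  {t: True, p: False, u: False}
  {u: True, p: True, t: False}
  {u: True, p: False, t: False}
  {p: True, u: False, t: False}


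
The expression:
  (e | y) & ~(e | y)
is never true.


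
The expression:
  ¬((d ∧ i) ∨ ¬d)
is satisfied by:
  {d: True, i: False}
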